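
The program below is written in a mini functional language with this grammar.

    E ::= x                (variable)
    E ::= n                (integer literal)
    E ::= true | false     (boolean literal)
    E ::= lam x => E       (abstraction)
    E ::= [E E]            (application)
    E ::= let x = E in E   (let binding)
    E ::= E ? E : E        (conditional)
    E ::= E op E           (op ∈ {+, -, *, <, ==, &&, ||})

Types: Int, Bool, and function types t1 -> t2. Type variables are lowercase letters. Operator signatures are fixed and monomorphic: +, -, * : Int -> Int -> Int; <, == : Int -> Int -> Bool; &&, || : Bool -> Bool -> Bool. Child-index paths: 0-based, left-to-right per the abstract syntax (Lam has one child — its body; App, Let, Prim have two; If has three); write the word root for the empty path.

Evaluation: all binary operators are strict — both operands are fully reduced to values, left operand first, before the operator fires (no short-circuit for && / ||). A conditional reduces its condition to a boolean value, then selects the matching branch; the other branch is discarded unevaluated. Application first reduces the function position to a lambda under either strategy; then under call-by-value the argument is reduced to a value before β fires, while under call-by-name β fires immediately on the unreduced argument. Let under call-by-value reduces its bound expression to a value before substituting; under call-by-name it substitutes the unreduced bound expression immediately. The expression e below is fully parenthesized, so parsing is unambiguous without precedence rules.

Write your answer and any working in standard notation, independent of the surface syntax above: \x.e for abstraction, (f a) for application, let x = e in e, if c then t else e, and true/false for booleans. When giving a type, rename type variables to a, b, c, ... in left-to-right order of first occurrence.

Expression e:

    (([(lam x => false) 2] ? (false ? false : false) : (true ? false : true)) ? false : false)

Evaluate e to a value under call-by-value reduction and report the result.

Working:
step 0: (if (if ((\x.false) 2) then (if false then false else false) else (if true then false else true)) then false else false)
step 1: [beta@0.0] (if (if false then (if false then false else false) else (if true then false else true)) then false else false)
step 2: [if@0] (if (if true then false else true) then false else false)
step 3: [if@0] (if false then false else false)
step 4: [if@root] false

Answer: false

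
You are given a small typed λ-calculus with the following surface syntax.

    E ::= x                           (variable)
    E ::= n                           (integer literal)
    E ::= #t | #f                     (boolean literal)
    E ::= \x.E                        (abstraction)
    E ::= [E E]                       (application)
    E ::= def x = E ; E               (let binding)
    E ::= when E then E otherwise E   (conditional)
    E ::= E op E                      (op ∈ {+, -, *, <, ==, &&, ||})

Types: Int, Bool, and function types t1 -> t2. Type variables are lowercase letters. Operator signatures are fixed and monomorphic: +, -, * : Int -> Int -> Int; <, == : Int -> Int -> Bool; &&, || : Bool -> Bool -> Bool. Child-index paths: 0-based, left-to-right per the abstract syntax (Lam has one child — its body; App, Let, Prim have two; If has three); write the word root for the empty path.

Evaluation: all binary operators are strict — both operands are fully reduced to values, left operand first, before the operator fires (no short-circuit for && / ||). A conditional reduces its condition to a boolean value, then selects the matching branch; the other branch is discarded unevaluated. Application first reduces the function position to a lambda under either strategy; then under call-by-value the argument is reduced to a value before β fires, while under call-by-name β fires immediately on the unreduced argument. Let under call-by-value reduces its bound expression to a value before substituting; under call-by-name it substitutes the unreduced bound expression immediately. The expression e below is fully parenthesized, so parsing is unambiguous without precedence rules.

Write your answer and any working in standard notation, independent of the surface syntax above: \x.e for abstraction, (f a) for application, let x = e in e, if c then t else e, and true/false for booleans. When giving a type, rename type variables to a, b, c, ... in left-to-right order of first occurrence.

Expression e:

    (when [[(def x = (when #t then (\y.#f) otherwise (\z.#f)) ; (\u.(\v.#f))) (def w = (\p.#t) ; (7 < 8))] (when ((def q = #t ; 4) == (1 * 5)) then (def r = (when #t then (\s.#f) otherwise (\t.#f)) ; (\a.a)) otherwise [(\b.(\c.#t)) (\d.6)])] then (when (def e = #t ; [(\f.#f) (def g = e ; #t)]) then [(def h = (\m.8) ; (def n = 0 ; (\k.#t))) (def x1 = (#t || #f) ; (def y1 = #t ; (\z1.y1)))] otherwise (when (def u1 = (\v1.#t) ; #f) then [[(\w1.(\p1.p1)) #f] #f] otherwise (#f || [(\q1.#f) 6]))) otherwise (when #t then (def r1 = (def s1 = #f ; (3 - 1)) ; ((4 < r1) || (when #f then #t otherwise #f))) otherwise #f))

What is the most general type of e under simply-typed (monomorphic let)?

Answer: Bool

Derivation:
  unify Bool ~ Bool
\y._ : a -> Bool
\z._ : b -> Bool
  unify a -> Bool ~ b -> Bool
  unify a ~ b
  unify Bool ~ Bool
let x : b -> Bool
\v._ : d -> Bool
\u._ : c -> d -> Bool
\p._ : e -> Bool
let w : e -> Bool
  unify Int ~ Int
  unify Int ~ Int
  unify c -> d -> Bool ~ Bool -> f
  unify c ~ Bool
  unify d -> Bool ~ f
_ _ : d -> Bool
let q : Bool
  unify Int ~ Int
  unify Int ~ Int
  unify Int ~ Int
  unify Int ~ Int
  unify Bool ~ Bool
  unify Bool ~ Bool
\s._ : g -> Bool
\t._ : h -> Bool
  unify g -> Bool ~ h -> Bool
  unify g ~ h
  unify Bool ~ Bool
let r : h -> Bool
a : i
\a._ : i -> i
\c._ : k -> Bool
\b._ : j -> k -> Bool
\d._ : l -> Int
  unify j -> k -> Bool ~ (l -> Int) -> m
  unify j ~ l -> Int
  unify k -> Bool ~ m
_ _ : k -> Bool
  unify i -> i ~ k -> Bool
  unify i ~ k
  unify k ~ Bool
  unify d -> Bool ~ (Bool -> Bool) -> n
  unify d ~ Bool -> Bool
  unify Bool ~ n
_ _ : Bool
  unify Bool ~ Bool
let e : Bool
\f._ : o -> Bool
e : Bool
let g : Bool
  unify o -> Bool ~ Bool -> p
  unify o ~ Bool
  unify Bool ~ p
_ _ : Bool
  unify Bool ~ Bool
\m._ : q -> Int
let h : q -> Int
let n : Int
\k._ : r -> Bool
  unify Bool ~ Bool
  unify Bool ~ Bool
let x1 : Bool
let y1 : Bool
y1 : Bool
\z1._ : s -> Bool
  unify r -> Bool ~ (s -> Bool) -> t
  unify r ~ s -> Bool
  unify Bool ~ t
_ _ : Bool
\v1._ : u -> Bool
let u1 : u -> Bool
  unify Bool ~ Bool
p1 : w
\p1._ : w -> w
\w1._ : v -> w -> w
  unify v -> w -> w ~ Bool -> x
  unify v ~ Bool
  unify w -> w ~ x
_ _ : w -> w
  unify w -> w ~ Bool -> y
  unify w ~ Bool
  unify Bool ~ y
_ _ : Bool
  unify Bool ~ Bool
\q1._ : z -> Bool
  unify z -> Bool ~ Int -> t26
  unify z ~ Int
  unify Bool ~ t26
_ _ : Bool
  unify Bool ~ Bool
  unify Bool ~ Bool
  unify Bool ~ Bool
  unify Bool ~ Bool
let s1 : Bool
  unify Int ~ Int
  unify Int ~ Int
let r1 : Int
  unify Int ~ Int
r1 : Int
  unify Int ~ Int
  unify Bool ~ Bool
  unify Bool ~ Bool
  unify Bool ~ Bool
  unify Bool ~ Bool
  unify Bool ~ Bool
  unify Bool ~ Bool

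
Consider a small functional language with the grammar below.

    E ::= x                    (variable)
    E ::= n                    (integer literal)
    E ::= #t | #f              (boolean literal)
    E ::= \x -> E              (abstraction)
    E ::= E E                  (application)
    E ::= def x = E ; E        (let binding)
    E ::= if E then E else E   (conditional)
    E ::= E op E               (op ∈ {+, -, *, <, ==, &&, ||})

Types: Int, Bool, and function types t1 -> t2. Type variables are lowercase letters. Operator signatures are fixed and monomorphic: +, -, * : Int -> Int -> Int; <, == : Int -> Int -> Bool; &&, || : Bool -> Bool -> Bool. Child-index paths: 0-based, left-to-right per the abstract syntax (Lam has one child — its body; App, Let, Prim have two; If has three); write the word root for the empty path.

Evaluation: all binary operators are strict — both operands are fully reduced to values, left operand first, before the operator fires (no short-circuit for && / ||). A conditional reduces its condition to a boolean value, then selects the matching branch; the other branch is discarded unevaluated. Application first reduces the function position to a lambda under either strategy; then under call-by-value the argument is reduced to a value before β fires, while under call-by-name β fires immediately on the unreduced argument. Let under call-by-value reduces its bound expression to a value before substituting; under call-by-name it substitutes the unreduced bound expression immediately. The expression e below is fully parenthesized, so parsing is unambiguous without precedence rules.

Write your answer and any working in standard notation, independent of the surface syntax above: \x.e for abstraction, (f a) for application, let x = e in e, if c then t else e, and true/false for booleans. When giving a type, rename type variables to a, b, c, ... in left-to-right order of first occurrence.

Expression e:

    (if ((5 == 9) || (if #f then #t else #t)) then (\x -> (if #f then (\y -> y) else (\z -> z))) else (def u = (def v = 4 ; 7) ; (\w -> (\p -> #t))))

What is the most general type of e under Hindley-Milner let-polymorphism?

Working:
  unify Int ~ Int
  unify Int ~ Int
  unify Bool ~ Bool
  unify Bool ~ Bool
  unify Bool ~ Bool
  unify Bool ~ Bool
  unify Bool ~ Bool
  unify Bool ~ Bool
y : b
\y._ : b -> b
z : c
\z._ : c -> c
  unify b -> b ~ c -> c
  unify b ~ c
  unify c ~ c
\x._ : a -> c -> c
let v : Int
let u : Int
\p._ : e -> Bool
\w._ : d -> e -> Bool
  unify a -> c -> c ~ d -> e -> Bool
  unify a ~ d
  unify c -> c ~ e -> Bool
  unify c ~ e
  unify e ~ Bool

Answer: a -> Bool -> Bool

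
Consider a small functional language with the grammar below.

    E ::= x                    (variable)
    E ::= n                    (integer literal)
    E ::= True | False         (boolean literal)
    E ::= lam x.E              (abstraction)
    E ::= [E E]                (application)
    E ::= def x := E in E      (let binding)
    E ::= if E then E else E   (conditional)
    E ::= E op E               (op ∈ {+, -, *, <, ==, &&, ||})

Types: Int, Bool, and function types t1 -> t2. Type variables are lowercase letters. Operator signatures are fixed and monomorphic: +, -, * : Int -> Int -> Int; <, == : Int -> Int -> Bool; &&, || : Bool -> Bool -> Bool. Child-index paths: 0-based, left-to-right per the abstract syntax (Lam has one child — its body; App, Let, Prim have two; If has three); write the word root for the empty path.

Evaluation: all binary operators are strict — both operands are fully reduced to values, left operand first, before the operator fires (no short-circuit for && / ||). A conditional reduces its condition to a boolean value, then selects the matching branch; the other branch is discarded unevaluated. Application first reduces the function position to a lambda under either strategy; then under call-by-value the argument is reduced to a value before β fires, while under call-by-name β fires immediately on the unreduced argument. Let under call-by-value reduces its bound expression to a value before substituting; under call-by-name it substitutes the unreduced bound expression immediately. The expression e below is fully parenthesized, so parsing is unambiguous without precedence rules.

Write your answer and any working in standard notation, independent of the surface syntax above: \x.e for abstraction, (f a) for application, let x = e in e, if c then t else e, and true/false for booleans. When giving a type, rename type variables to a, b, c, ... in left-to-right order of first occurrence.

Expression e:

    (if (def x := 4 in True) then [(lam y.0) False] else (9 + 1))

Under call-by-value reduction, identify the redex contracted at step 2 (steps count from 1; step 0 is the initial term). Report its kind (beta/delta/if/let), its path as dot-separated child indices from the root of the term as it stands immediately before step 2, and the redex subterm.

Derivation:
step 0: (if (let x = 4 in true) then ((\y.0) false) else (9 + 1))
step 1: [let@0] (if true then ((\y.0) false) else (9 + 1))
step 2: [if@root] ((\y.0) false)

Answer: if at root : (if true then ((\y.0) false) else (9 + 1))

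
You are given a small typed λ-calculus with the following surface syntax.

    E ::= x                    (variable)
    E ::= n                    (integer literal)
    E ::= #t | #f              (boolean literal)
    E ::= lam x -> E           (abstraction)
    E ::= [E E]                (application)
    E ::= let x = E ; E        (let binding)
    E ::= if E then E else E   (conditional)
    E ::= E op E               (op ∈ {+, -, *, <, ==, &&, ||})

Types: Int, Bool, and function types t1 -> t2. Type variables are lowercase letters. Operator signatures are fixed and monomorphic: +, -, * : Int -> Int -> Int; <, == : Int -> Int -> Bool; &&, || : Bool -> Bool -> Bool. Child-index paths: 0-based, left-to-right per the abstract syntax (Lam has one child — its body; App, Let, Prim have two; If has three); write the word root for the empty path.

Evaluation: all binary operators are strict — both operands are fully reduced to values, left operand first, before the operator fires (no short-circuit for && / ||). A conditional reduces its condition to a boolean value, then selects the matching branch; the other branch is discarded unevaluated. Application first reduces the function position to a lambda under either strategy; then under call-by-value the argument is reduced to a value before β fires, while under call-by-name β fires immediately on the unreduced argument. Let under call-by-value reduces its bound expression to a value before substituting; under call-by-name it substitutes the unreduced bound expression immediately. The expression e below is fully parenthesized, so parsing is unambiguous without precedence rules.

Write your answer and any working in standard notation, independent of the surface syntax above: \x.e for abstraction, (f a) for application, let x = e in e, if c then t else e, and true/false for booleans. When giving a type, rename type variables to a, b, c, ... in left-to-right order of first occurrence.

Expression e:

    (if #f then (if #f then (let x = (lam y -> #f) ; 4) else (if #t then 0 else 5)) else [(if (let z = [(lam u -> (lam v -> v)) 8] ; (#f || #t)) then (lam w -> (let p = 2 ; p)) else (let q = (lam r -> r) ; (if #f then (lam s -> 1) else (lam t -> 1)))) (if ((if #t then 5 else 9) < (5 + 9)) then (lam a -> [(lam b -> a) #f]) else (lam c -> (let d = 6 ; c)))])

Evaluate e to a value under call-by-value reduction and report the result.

Derivation:
step 0: (if false then (if false then (let x = (\y.false) in 4) else (if true then 0 else 5)) else ((if (let z = ((\u.(\v.v)) 8) in (false || true)) then (\w.(let p = 2 in p)) else (let q = (\r.r) in (if false then (\s.1) else (\t.1)))) (if ((if true then 5 else 9) < (5 + 9)) then (\a.((\b.a) false)) else (\c.(let d = 6 in c)))))
step 1: [if@root] ((if (let z = ((\u.(\v.v)) 8) in (false || true)) then (\w.(let p = 2 in p)) else (let q = (\r.r) in (if false then (\s.1) else (\t.1)))) (if ((if true then 5 else 9) < (5 + 9)) then (\a.((\b.a) false)) else (\c.(let d = 6 in c))))
step 2: [beta@0.0.0] ((if (let z = (\v.v) in (false || true)) then (\w.(let p = 2 in p)) else (let q = (\r.r) in (if false then (\s.1) else (\t.1)))) (if ((if true then 5 else 9) < (5 + 9)) then (\a.((\b.a) false)) else (\c.(let d = 6 in c))))
step 3: [let@0.0] ((if (false || true) then (\w.(let p = 2 in p)) else (let q = (\r.r) in (if false then (\s.1) else (\t.1)))) (if ((if true then 5 else 9) < (5 + 9)) then (\a.((\b.a) false)) else (\c.(let d = 6 in c))))
step 4: [delta@0.0] ((if true then (\w.(let p = 2 in p)) else (let q = (\r.r) in (if false then (\s.1) else (\t.1)))) (if ((if true then 5 else 9) < (5 + 9)) then (\a.((\b.a) false)) else (\c.(let d = 6 in c))))
step 5: [if@0] ((\w.(let p = 2 in p)) (if ((if true then 5 else 9) < (5 + 9)) then (\a.((\b.a) false)) else (\c.(let d = 6 in c))))
step 6: [if@1.0.0] ((\w.(let p = 2 in p)) (if (5 < (5 + 9)) then (\a.((\b.a) false)) else (\c.(let d = 6 in c))))
step 7: [delta@1.0.1] ((\w.(let p = 2 in p)) (if (5 < 14) then (\a.((\b.a) false)) else (\c.(let d = 6 in c))))
step 8: [delta@1.0] ((\w.(let p = 2 in p)) (if true then (\a.((\b.a) false)) else (\c.(let d = 6 in c))))
step 9: [if@1] ((\w.(let p = 2 in p)) (\a.((\b.a) false)))
step 10: [beta@root] (let p = 2 in p)
step 11: [let@root] 2

Answer: 2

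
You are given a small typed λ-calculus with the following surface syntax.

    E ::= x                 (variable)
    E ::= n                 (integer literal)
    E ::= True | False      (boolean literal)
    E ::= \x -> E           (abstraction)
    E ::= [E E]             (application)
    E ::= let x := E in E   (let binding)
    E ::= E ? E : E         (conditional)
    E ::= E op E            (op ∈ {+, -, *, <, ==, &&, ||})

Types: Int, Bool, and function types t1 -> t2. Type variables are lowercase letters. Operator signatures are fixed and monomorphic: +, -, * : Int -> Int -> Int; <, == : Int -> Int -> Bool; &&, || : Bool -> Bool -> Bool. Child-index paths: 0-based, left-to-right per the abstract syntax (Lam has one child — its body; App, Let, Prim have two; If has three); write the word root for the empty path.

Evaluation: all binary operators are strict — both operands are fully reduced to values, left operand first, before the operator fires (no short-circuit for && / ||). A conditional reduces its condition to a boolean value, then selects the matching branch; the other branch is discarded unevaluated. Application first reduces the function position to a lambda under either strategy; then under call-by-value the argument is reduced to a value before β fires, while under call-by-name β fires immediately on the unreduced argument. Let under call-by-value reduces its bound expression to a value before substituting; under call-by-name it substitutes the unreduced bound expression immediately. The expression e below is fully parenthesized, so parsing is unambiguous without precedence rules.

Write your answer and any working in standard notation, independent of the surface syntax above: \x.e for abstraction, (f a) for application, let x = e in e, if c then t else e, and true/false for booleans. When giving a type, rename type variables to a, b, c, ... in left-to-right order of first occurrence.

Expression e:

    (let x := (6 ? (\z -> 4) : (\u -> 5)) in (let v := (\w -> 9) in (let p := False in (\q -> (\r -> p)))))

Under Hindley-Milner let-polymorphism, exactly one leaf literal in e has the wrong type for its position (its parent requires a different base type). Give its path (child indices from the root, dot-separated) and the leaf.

Derivation:
  unify Int ~ Bool
  FAIL: mismatch Int ~ Bool

Answer: 0.0 : 6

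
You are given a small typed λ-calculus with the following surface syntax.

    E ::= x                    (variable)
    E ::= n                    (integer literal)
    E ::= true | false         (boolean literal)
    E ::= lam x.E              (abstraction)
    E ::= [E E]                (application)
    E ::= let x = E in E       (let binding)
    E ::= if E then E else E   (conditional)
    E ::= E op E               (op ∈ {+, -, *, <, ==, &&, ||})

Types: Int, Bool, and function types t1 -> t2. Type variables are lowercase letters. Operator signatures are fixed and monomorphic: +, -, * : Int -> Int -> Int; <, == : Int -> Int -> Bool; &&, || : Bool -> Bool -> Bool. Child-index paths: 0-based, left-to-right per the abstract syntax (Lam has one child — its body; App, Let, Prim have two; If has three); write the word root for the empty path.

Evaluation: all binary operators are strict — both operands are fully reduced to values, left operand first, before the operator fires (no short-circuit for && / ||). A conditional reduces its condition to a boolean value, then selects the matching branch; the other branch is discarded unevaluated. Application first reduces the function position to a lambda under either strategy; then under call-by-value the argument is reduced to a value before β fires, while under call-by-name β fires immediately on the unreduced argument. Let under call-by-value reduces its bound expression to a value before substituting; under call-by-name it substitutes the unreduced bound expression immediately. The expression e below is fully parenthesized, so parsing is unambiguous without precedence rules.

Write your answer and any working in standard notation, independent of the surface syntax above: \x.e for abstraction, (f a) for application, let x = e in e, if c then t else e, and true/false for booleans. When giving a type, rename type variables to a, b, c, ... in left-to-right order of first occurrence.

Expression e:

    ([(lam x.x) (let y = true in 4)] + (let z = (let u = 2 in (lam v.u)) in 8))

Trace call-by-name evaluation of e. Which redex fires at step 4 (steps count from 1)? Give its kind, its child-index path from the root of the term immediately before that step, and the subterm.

Trace:
step 0: (((\x.x) (let y = true in 4)) + (let z = (let u = 2 in (\v.u)) in 8))
step 1: [beta@0] ((let y = true in 4) + (let z = (let u = 2 in (\v.u)) in 8))
step 2: [let@0] (4 + (let z = (let u = 2 in (\v.u)) in 8))
step 3: [let@1] (4 + 8)
step 4: [delta@root] 12

Answer: delta at root : (4 + 8)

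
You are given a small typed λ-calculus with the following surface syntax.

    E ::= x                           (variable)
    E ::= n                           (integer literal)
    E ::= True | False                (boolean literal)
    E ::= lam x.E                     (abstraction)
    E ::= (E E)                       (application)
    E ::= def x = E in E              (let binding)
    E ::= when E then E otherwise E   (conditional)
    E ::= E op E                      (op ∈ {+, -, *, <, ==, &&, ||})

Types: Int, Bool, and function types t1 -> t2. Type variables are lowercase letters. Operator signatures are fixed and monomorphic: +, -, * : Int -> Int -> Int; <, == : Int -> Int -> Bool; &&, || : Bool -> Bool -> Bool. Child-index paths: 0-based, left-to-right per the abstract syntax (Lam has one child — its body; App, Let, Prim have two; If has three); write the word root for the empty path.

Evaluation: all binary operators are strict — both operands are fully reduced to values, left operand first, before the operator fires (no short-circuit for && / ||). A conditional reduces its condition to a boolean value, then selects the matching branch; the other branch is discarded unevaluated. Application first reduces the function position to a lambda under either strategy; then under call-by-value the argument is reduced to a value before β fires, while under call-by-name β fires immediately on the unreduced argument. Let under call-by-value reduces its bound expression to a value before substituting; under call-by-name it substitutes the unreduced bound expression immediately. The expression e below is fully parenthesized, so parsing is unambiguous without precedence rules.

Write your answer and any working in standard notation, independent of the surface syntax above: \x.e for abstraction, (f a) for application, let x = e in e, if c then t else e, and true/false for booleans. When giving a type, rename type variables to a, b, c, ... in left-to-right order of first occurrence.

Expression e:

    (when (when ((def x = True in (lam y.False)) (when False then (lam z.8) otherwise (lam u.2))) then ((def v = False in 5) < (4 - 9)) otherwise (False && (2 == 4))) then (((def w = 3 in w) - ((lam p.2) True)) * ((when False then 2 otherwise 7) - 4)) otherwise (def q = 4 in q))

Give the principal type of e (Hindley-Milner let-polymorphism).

Answer: Int

Working:
let x : Bool
\y._ : a -> Bool
  unify Bool ~ Bool
\z._ : b -> Int
\u._ : c -> Int
  unify b -> Int ~ c -> Int
  unify b ~ c
  unify Int ~ Int
  unify a -> Bool ~ (c -> Int) -> d
  unify a ~ c -> Int
  unify Bool ~ d
_ _ : Bool
  unify Bool ~ Bool
let v : Bool
  unify Int ~ Int
  unify Int ~ Int
  unify Int ~ Int
  unify Int ~ Int
  unify Bool ~ Bool
  unify Int ~ Int
  unify Int ~ Int
  unify Bool ~ Bool
  unify Bool ~ Bool
  unify Bool ~ Bool
let w : Int
w : Int
  unify Int ~ Int
\p._ : e -> Int
  unify e -> Int ~ Bool -> f
  unify e ~ Bool
  unify Int ~ f
_ _ : Int
  unify Int ~ Int
  unify Int ~ Int
  unify Bool ~ Bool
  unify Int ~ Int
  unify Int ~ Int
  unify Int ~ Int
  unify Int ~ Int
let q : Int
q : Int
  unify Int ~ Int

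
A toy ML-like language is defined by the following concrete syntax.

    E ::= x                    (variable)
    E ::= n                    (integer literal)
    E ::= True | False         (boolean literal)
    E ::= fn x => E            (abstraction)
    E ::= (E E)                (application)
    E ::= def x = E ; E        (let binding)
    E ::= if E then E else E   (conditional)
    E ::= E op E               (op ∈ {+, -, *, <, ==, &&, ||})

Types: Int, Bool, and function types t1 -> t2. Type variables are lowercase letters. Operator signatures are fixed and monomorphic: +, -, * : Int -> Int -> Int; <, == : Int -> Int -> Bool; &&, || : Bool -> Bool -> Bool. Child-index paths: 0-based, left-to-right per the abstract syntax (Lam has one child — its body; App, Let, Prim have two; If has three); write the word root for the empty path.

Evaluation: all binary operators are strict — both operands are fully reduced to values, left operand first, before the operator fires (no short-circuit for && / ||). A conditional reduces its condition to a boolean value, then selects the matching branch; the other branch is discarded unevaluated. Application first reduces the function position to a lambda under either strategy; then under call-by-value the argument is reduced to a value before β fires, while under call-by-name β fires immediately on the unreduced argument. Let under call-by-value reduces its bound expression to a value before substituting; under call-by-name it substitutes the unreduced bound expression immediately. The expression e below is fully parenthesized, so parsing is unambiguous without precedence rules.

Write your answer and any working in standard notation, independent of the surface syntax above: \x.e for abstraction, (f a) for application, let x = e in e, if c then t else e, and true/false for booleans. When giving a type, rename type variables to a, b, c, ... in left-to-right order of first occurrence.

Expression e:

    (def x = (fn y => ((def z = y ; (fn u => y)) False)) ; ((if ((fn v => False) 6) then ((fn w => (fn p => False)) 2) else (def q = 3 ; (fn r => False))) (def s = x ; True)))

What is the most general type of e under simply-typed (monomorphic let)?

Answer: Bool

Trace:
y : a
let z : a
y : a
\u._ : b -> a
  unify b -> a ~ Bool -> c
  unify b ~ Bool
  unify a ~ c
_ _ : c
\y._ : c -> c
let x : c -> c
\v._ : d -> Bool
  unify d -> Bool ~ Int -> e
  unify d ~ Int
  unify Bool ~ e
_ _ : Bool
  unify Bool ~ Bool
\p._ : g -> Bool
\w._ : f -> g -> Bool
  unify f -> g -> Bool ~ Int -> h
  unify f ~ Int
  unify g -> Bool ~ h
_ _ : g -> Bool
let q : Int
\r._ : i -> Bool
  unify g -> Bool ~ i -> Bool
  unify g ~ i
  unify Bool ~ Bool
x : c -> c
let s : c -> c
  unify i -> Bool ~ Bool -> j
  unify i ~ Bool
  unify Bool ~ j
_ _ : Bool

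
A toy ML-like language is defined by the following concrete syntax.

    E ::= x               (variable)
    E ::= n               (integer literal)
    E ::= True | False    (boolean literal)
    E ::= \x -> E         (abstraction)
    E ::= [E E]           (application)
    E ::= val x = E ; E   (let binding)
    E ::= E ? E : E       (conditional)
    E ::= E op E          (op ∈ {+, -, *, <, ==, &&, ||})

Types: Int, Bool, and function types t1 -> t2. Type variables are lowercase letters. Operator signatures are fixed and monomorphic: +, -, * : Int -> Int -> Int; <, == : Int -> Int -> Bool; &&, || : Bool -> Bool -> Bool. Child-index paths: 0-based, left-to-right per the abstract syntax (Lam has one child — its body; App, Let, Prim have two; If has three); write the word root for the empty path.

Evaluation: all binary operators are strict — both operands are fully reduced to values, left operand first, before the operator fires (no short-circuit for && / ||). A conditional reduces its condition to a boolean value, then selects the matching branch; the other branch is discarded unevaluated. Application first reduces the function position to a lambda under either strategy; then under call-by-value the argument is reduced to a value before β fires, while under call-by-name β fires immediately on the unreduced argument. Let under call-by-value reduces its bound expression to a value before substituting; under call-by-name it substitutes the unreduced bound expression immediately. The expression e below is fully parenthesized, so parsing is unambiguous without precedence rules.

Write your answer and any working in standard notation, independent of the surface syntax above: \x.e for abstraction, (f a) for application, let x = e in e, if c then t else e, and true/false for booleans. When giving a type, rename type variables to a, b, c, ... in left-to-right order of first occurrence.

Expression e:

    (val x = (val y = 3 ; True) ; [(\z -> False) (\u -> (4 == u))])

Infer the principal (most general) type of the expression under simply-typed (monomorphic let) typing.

Derivation:
let y : Int
let x : Bool
\z._ : a -> Bool
  unify Int ~ Int
u : b
  unify b ~ Int
\u._ : Int -> Bool
  unify a -> Bool ~ (Int -> Bool) -> c
  unify a ~ Int -> Bool
  unify Bool ~ c
_ _ : Bool

Answer: Bool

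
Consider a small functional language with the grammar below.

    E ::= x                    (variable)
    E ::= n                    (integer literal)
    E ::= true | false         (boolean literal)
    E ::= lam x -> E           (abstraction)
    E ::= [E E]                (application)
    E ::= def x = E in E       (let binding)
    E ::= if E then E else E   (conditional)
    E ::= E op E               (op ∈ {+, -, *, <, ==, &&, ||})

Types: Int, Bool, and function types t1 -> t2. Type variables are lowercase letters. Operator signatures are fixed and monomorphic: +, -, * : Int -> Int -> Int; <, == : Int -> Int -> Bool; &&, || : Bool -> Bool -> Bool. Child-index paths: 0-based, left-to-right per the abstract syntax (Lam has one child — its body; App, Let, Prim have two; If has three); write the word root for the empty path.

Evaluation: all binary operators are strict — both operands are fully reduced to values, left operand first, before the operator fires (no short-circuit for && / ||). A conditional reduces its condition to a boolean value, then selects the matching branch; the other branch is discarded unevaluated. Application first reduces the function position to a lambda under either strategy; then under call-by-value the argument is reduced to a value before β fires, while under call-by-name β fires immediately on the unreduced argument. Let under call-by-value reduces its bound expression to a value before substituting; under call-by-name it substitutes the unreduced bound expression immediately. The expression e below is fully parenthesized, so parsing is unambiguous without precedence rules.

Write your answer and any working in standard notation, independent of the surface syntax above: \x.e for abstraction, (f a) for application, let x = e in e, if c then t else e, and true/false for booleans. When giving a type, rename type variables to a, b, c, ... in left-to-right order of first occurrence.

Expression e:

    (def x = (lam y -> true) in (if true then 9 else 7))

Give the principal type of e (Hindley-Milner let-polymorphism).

Answer: Int

Trace:
\y._ : a -> Bool
let x : forall. a -> Bool
  unify Bool ~ Bool
  unify Int ~ Int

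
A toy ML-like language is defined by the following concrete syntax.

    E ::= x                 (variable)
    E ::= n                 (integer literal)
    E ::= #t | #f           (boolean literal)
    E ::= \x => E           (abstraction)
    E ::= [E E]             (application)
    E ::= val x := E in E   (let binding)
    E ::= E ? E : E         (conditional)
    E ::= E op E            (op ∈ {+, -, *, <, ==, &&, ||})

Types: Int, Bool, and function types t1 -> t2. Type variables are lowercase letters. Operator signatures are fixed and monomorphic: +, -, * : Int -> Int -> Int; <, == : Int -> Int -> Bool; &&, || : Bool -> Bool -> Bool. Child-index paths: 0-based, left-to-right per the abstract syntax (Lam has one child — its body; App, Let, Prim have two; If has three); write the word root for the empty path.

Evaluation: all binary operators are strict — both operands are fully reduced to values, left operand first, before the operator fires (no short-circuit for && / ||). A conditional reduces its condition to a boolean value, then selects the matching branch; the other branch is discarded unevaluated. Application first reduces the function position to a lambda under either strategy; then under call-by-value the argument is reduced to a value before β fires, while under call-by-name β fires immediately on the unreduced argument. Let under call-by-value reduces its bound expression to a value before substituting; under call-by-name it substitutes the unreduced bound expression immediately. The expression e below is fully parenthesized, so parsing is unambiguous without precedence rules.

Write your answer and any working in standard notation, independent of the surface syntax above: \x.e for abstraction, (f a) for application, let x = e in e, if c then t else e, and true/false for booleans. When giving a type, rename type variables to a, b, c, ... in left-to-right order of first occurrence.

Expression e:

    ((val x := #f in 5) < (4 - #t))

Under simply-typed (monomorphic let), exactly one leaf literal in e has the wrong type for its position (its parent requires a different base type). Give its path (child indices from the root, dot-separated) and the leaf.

Answer: 1.1 : true

Working:
let x : Bool
  unify Int ~ Int
  unify Int ~ Int
  unify Bool ~ Int
  FAIL: mismatch Bool ~ Int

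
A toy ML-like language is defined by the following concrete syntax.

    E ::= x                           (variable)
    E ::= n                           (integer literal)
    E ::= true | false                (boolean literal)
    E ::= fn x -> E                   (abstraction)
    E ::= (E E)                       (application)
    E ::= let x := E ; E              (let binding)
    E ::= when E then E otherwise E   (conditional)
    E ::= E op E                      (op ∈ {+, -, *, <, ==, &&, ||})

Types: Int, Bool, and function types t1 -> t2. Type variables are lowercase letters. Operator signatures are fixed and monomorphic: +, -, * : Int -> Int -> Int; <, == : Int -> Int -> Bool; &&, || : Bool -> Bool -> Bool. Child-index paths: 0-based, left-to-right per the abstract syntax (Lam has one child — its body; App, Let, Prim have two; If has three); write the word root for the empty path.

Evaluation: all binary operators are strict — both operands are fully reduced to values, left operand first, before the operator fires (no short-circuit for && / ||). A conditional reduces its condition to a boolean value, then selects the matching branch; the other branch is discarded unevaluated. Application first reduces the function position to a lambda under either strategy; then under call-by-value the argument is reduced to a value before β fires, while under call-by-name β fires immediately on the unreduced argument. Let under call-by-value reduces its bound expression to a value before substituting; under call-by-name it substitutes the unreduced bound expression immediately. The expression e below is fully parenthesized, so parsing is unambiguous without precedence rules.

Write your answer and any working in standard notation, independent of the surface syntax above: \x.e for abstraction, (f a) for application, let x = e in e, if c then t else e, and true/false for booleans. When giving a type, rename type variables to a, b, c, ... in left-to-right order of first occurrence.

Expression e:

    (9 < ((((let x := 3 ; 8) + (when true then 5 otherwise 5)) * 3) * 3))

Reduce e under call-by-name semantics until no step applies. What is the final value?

Answer: true

Trace:
step 0: (9 < ((((let x = 3 in 8) + (if true then 5 else 5)) * 3) * 3))
step 1: [let@1.0.0.0] (9 < (((8 + (if true then 5 else 5)) * 3) * 3))
step 2: [if@1.0.0.1] (9 < (((8 + 5) * 3) * 3))
step 3: [delta@1.0.0] (9 < ((13 * 3) * 3))
step 4: [delta@1.0] (9 < (39 * 3))
step 5: [delta@1] (9 < 117)
step 6: [delta@root] true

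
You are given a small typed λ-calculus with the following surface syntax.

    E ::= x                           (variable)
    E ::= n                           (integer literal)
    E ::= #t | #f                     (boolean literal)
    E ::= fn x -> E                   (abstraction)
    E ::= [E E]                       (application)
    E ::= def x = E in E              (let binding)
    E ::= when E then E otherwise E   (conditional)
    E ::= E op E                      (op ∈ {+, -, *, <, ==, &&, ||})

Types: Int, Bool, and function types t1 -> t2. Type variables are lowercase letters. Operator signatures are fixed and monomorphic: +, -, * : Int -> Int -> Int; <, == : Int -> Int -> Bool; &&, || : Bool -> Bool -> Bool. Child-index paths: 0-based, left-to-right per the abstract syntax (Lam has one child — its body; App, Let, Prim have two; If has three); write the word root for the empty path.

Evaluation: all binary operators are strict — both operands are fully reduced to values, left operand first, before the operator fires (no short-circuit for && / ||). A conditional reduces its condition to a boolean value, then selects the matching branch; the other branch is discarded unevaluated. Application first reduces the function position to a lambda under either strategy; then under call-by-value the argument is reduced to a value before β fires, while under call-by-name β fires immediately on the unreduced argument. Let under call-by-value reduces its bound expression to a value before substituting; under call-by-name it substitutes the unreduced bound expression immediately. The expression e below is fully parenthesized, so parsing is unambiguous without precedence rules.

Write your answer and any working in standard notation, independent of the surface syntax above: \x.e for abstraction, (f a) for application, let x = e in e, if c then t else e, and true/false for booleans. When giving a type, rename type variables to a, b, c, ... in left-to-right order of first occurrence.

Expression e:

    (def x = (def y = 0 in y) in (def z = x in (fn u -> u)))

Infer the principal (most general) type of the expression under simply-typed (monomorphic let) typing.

Working:
let y : Int
y : Int
let x : Int
x : Int
let z : Int
u : a
\u._ : a -> a

Answer: a -> a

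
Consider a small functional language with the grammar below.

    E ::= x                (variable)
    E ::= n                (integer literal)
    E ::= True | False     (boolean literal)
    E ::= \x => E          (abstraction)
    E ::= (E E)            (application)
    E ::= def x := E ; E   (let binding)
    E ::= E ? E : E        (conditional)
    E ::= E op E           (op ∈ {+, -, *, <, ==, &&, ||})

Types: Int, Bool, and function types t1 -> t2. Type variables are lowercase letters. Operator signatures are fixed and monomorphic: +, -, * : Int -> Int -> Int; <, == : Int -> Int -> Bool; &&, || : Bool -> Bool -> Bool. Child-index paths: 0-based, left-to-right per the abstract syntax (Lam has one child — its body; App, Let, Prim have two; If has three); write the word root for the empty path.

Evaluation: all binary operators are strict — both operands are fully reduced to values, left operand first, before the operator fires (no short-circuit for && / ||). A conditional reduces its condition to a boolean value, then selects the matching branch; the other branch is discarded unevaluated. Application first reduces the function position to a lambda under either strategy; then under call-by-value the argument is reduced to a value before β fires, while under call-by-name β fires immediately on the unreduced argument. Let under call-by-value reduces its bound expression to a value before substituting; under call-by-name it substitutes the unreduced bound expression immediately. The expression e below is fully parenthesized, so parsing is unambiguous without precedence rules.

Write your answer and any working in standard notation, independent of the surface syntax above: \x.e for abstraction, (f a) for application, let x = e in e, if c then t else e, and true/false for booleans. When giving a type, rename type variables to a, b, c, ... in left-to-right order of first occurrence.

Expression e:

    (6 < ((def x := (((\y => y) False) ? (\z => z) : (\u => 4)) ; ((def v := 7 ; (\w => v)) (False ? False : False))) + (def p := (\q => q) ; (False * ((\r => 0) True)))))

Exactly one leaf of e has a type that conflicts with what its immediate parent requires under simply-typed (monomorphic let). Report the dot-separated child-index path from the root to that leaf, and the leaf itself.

Answer: 1.1.1.0 : false

Derivation:
  unify Int ~ Int
y : a
\y._ : a -> a
  unify a -> a ~ Bool -> b
  unify a ~ Bool
  unify Bool ~ b
_ _ : Bool
  unify Bool ~ Bool
z : c
\z._ : c -> c
\u._ : d -> Int
  unify c -> c ~ d -> Int
  unify c ~ d
  unify d ~ Int
let x : Int -> Int
let v : Int
v : Int
\w._ : e -> Int
  unify Bool ~ Bool
  unify Bool ~ Bool
  unify e -> Int ~ Bool -> f
  unify e ~ Bool
  unify Int ~ f
_ _ : Int
  unify Int ~ Int
q : g
\q._ : g -> g
let p : g -> g
  unify Bool ~ Int
  FAIL: mismatch Bool ~ Int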